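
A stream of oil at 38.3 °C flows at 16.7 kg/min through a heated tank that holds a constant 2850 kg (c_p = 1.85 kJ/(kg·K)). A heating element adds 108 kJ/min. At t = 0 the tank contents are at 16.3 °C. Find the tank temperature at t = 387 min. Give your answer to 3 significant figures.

39.2 °C

Unsteady energy balance on the tank contents: M c_p dT/dt = ṁ c_p (T_in − T) + 108.
Rearrange: dT/dt = (T_ss − T)/τ with τ = M/ṁ = 170.66 min and T_ss = T_in + Q̇/(ṁ c_p) = 41.796 °C.
Integrating: T(t) = T_ss + (T₀ − T_ss) e^(−t/τ).
T(387) = 41.796 + (-25.496)·e^(−387/170.66) = 41.796 + (-25.496)·0.10355 = 39.156 °C.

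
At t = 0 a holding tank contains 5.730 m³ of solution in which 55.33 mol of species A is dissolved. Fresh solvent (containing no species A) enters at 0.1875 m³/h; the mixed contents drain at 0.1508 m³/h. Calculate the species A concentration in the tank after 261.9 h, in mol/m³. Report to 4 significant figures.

0.06304 mol/m³

Total volume: dV/dt = Q_in − Q_out = 0.0367000 m³/h, so V(t) = 5.730 + 0.0367000 t and V(261.9) = 15.3417 m³.
Solute balance: dm/dt = 0 − Q_out C = −Q_out m/V(t).
dm/m = −Q_out dt/(V₀ + 0.0367000 t); integrating gives ln(m/m₀) = −(Q_out/(Q_in−Q_out)) ln(V/V₀).
m = m₀ (V₀/V)^(Q_out/(Q_in−Q_out)) = 55.33 × (5.730/15.3417)^(4.10899) = 0.967083 mol.
C = m/V = 0.967083/15.3417 = 0.0630361 mol/m³.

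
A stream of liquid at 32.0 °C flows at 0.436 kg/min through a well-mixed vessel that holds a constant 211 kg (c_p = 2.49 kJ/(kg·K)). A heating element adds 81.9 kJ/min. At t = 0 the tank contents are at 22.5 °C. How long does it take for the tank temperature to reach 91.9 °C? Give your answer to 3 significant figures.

822 min

Heat balance on the well-mixed liquid: M c_p dT/dt = ṁ c_p (T_in − T) + 81.9.
τ = M/ṁ = 483.94 min; T_ss = T_in + Q̇/(ṁ c_p) = 107.44 °C.
T(t) = T_ss + (T₀ − T_ss) e^(−t/τ). Set T = 91.9:
e^(−t/τ) = (91.9 − 107.44)/(22.5 − 107.44) = 0.18295
t = −483.94 · ln(0.18295) = 822.01 min.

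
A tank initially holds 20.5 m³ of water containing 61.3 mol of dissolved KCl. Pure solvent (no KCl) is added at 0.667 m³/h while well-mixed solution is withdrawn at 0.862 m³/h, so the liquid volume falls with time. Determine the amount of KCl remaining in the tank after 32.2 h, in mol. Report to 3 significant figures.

Let m(t) be the amount of KCl. Volume: V(t) = V₀ + (Q_in − Q_out) t = 20.5 − 0.19500 t; V(32.2) = 14.221 m³.
Solute balance: dm/dt = 0 − Q_out C = −Q_out m/V(t).
Separate: dm/m = −Q_out dt/V(t) ⇒ ln(m/m₀) = −(Q_out/(Q_in−Q_out)) ln(V/V₀).
m = m₀ (V₀/V)^(Q_out/(Q_in−Q_out)) = 61.3 × (20.5/14.221)^(-4.4205) = 12.172 mol.

12.2 mol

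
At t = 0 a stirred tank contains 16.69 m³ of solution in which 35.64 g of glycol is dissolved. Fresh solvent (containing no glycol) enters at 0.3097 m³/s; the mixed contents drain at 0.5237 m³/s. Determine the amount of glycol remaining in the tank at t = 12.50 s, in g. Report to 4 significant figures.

23.24 g

Total volume: dV/dt = Q_in − Q_out = -0.214000 m³/s, so V(t) = 16.69 − 0.214000 t and V(12.50) = 14.0150 m³.
Species balance (pure solvent in): dm/dt = −Q_out · m/V(t).
Separate: dm/m = −Q_out dt/V(t) ⇒ ln(m/m₀) = −(Q_out/(Q_in−Q_out)) ln(V/V₀).
m = m₀ (V₀/V)^(Q_out/(Q_in−Q_out)) = 35.64 × (16.69/14.0150)^(-2.44720) = 23.2426 g.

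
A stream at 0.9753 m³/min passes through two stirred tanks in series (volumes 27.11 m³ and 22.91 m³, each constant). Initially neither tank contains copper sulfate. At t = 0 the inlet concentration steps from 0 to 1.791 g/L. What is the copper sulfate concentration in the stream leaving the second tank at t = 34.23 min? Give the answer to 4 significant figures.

Each tank obeys Vᵢ dCᵢ/dt = Q(Cᵢ₋₁ − Cᵢ), so τᵢ = Vᵢ/Q.
τ₁ = 27.11/0.9753 = 27.7966 min; τ₂ = 22.91/0.9753 = 23.4902 min.
Solving the cascade with C₁(0)=C₂(0)=0 gives C₂(t) = C_in[1 − (τ₁ e^(−t/τ₁) − τ₂ e^(−t/τ₂))/(τ₁ − τ₂)].
At t = 34.23: e^(−t/τ₁) = 0.291870, e^(−t/τ₂) = 0.232887.
C₂ = 1.791·[1 − (27.7966·0.291870 − 23.4902·0.232887)/(4.30637)] = 1.791·0.386390 = 0.692025 g/L.

0.6920 g/L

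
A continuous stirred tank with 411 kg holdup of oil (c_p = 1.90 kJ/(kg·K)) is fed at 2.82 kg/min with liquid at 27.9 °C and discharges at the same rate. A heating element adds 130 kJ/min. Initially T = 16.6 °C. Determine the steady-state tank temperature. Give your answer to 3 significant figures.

52.2 °C

Energy balance: M c_p dT/dt = ṁ c_p (T_in − T) + 130.
At steady state dT/dt = 0 ⇒ T_ss = T_in + Q̇/(ṁ c_p) = 27.9 + 130/(2.82·1.90) = 52.163 °C.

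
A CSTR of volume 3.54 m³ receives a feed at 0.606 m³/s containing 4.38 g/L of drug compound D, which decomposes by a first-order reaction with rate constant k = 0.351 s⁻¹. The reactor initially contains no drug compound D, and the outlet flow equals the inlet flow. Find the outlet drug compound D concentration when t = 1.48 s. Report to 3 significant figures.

0.773 g/L

Accumulation = in − out − consumed: V dC/dt = Q C_in − Q C − k V C.
This is linear with rate a = Q/V + k = 0.52219 s⁻¹.
C_ss = Q C_in/(Q + kV) = 1.4359 g/L; C(t) = C_ss + (C₀ − C_ss) e^(−a t).
C(1.48) = 1.4359 + (-1.4359)·e^(−0.52219·1.48) = 1.4359 + (-1.4359)·0.46170 = 0.77293 g/L.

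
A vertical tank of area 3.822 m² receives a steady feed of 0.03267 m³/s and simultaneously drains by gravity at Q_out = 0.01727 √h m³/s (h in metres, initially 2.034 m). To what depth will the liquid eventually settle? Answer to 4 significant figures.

3.579 m

Level balance: A dh/dt = 0.03267 − 0.01727 √h. Setting dh/dt = 0:
Q_in = 0.01727 √h_ss ⇒ √h_ss = 0.03267/0.01727 = 1.89172.
h_ss = 1.89172² = 3.57860 m. (Since h₀ = 2.034 m < h_ss, the level will rise toward this value.)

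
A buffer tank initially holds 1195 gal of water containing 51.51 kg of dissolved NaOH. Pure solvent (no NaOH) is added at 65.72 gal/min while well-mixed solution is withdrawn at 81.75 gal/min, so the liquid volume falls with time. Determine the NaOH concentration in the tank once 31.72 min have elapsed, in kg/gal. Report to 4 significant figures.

0.004443 kg/gal

Total volume: dV/dt = Q_in − Q_out = -16.0300 gal/min, so V(t) = 1195 − 16.0300 t and V(31.72) = 686.528 gal.
No NaOH enters, so dm/dt = −Q_out · (m/V).
dm/m = −Q_out dt/(V₀ − 16.0300 t); integrating gives ln(m/m₀) = −(Q_out/(Q_in−Q_out)) ln(V/V₀).
m = m₀ (V₀/V)^(Q_out/(Q_in−Q_out)) = 51.51 × (1195/686.528)^(-5.09981) = 3.05013 kg.
C = m/V = 3.05013/686.528 = 0.00444283 kg/gal.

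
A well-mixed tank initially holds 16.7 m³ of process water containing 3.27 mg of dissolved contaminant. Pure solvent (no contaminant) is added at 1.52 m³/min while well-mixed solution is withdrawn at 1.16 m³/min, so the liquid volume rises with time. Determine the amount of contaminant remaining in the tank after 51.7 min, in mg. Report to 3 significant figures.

0.293 mg

Let m(t) be the amount of contaminant. Volume: V(t) = V₀ + (Q_in − Q_out) t = 16.7 + 0.36000 t; V(51.7) = 35.312 m³.
Solute balance: dm/dt = 0 − Q_out C = −Q_out m/V(t).
Separate: dm/m = −Q_out dt/V(t) ⇒ ln(m/m₀) = −(Q_out/(Q_in−Q_out)) ln(V/V₀).
m = m₀ (V₀/V)^(Q_out/(Q_in−Q_out)) = 3.27 × (16.7/35.312)^(3.2222) = 0.29286 mg.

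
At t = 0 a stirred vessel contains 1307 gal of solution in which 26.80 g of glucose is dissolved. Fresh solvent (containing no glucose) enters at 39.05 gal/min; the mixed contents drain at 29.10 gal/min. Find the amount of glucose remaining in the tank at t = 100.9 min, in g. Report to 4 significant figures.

Let m(t) be the amount of glucose. Volume: V(t) = V₀ + (Q_in − Q_out) t = 1307 + 9.95000 t; V(100.9) = 2310.95 gal.
Solute balance: dm/dt = 0 − Q_out C = −Q_out m/V(t).
Separate: dm/m = −Q_out dt/V(t) ⇒ ln(m/m₀) = −(Q_out/(Q_in−Q_out)) ln(V/V₀).
m = m₀ (V₀/V)^(Q_out/(Q_in−Q_out)) = 26.80 × (1307/2310.95)^(2.92462) = 5.06109 g.

5.061 g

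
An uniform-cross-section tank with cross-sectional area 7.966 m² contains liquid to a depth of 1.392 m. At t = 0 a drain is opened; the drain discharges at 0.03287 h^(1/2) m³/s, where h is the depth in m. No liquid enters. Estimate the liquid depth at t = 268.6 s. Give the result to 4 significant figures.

0.3915 m

A dh/dt = −Q_out = −0.03287 √h.
∫ h^(−1/2) dh = −(0.03287/A) ∫ dt, giving 2√h = 2√h₀ − (0.03287/A) t.
√h = √1.392 − 0.03287·268.6/(2·7.966) = 1.17983 − 0.554160 = 0.625670.
h = 0.625670² = 0.391463 m.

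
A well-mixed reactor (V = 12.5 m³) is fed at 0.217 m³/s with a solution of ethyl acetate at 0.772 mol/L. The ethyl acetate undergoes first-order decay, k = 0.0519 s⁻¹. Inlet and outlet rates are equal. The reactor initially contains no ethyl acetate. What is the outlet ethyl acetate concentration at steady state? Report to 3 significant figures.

0.194 mol/L

Accumulation = in − out − consumed: V dC/dt = Q C_in − Q C − k V C.
Steady state (dC/dt = 0): C_ss = Q C_in/(Q + kV) = C_in/(1 + kV/Q).
C_ss = 0.217·0.772/(0.217 + 0.0519·12.5) = 0.16752/0.86575 = 0.19350 mol/L.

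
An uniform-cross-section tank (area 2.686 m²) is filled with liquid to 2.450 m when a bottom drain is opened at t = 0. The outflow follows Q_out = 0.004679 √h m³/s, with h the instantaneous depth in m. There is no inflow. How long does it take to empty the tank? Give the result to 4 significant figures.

1797 s

With no inflow, A dh/dt = −0.004679 √h.
This is separable: 2 d(√h)/dt = −0.004679/A, so √h = √h₀ − (0.004679/(2A)) t.
Set h = 0: 2√h₀ = (0.004679/A) t_empty ⇒ t_empty = 2A√h₀/0.004679.
t_empty = 2·2.686·√2.450/0.004679 = 5.37200·1.56525/0.004679 = 1797.07 s.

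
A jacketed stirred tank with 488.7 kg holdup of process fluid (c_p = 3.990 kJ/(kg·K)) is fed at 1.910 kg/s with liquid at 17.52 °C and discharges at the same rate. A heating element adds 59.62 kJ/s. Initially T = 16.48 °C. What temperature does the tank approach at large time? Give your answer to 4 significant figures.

25.34 °C

First-law balance (no shaft work): M c_p dT/dt = ṁ c_p (T_in − T) + 59.62.
At steady state dT/dt = 0 ⇒ T_ss = T_in + Q̇/(ṁ c_p) = 17.52 + 59.62/(1.910·3.990) = 25.3432 °C.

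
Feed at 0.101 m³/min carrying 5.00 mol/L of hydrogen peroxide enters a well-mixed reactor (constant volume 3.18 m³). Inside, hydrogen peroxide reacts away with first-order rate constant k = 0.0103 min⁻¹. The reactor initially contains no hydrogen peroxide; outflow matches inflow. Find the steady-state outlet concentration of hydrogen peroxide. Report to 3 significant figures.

Accumulation = in − out − consumed: V dC/dt = Q C_in − Q C − k V C.
Steady state (dC/dt = 0): C_ss = Q C_in/(Q + kV) = C_in/(1 + kV/Q).
C_ss = 0.101·5.00/(0.101 + 0.0103·3.18) = 0.50500/0.13375 = 3.7756 mol/L.

3.78 mol/L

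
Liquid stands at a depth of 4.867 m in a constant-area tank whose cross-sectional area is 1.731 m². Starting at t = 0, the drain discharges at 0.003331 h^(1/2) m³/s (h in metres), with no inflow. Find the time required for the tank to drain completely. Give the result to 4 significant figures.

2293 s

A dh/dt = −Q_out = −0.003331 √h.
∫ h^(−1/2) dh = −(0.003331/A) ∫ dt, giving 2√h = 2√h₀ − (0.003331/A) t.
Tank is empty when √h = 0: t_empty = 2A√h₀/0.003331.
t_empty = 2·1.731·√4.867/0.003331 = 3.46200·2.20613/0.003331 = 2292.89 s.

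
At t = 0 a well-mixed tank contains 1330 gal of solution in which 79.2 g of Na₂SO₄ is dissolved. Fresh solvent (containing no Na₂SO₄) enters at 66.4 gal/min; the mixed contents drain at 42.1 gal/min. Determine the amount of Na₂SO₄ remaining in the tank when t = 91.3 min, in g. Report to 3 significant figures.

Let m(t) be the amount of Na₂SO₄. Volume: V(t) = V₀ + (Q_in − Q_out) t = 1330 + 24.300 t; V(91.3) = 3548.6 gal.
No Na₂SO₄ enters, so dm/dt = −Q_out · (m/V).
dm/m = −Q_out dt/(V₀ + 24.300 t); integrating gives ln(m/m₀) = −(Q_out/(Q_in−Q_out)) ln(V/V₀).
m = m₀ (V₀/V)^(Q_out/(Q_in−Q_out)) = 79.2 × (1330/3548.6)^(1.7325) = 14.465 g.

14.5 g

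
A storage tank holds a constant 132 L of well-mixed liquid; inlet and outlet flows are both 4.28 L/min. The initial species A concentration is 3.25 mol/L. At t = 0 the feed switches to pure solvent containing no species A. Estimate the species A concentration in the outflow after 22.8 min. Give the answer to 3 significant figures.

1.55 mol/L

Unsteady species balance (constant V, well mixed): V dC/dt = Q(C_in − C).
So dC/dt = (C_in − C)/τ with τ = V/Q = 132/4.28 = 30.841 min.
Integrating: C(t) = C_in + (C₀ − C_in) e^(−t/τ).
C(22.8) = 0 + (3.25 − 0)·e^(−22.8/30.841) = 0 + (3.2500)·0.47746 = 1.5517 mol/L.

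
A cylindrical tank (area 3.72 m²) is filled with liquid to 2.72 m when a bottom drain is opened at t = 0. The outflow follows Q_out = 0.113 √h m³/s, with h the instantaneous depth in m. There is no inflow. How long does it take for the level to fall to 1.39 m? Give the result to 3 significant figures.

31.0 s

Accumulation of liquid (constant cross-section A): A dh/dt = −0.113 √h.
Separate and integrate: 2(√h − √h₀) = −(0.113/A) t.
t = 2A(√h₀ − √h)/0.113 = 2·3.72·(√2.72 − √1.39)/0.113
  = 7.4400 × (1.6492 − 1.1790) / 0.113 = 30.962 s.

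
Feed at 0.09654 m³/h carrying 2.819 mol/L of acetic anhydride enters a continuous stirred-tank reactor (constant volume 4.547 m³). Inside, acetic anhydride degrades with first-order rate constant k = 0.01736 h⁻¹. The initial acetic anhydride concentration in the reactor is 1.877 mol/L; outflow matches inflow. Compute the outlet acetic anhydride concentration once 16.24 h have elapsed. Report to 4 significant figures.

Accumulation = in − out − consumed: V dC/dt = Q C_in − Q C − k V C.
This is linear with rate a = Q/V + k = 0.0385916 h⁻¹.
C_ss = Q C_in/(Q + kV) = 1.55090 mol/L; C(t) = C_ss + (C₀ − C_ss) e^(−a t).
C(16.24) = 1.55090 + (0.326096)·e^(−0.0385916·16.24) = 1.55090 + (0.326096)·0.534338 = 1.72515 mol/L.

1.725 mol/L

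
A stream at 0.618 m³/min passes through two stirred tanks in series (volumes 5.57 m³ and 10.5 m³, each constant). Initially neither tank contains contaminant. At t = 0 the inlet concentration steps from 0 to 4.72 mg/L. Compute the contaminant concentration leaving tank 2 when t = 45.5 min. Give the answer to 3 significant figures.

4.06 mg/L

Time constants: τᵢ = Vᵢ/Q for each well-mixed tank.
τ₁ = 5.57/0.618 = 9.0129 min; τ₂ = 10.5/0.618 = 16.990 min.
Tank 1: C₁ = C_in(1 − e^(−t/τ₁)). Tank 2 (τ₁ ≠ τ₂): C₂ = C_in[1 − (τ₁ e^(−t/τ₁) − τ₂ e^(−t/τ₂))/(τ₁ − τ₂)].
At t = 45.5: e^(−t/τ₁) = 0.0064203, e^(−t/τ₂) = 0.068700.
C₂ = 4.72·[1 − (9.0129·0.0064203 − 16.990·0.068700)/(-7.9773)] = 4.72·0.86093 = 4.0636 mg/L.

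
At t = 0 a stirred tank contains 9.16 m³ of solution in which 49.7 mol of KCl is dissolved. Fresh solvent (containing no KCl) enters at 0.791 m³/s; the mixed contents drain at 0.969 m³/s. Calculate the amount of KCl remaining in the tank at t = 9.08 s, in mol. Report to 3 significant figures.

Let m(t) be the amount of KCl. Volume: V(t) = V₀ + (Q_in − Q_out) t = 9.16 − 0.17800 t; V(9.08) = 7.5438 m³.
No KCl enters, so dm/dt = −Q_out · (m/V).
Separate: dm/m = −Q_out dt/V(t) ⇒ ln(m/m₀) = −(Q_out/(Q_in−Q_out)) ln(V/V₀).
m = m₀ (V₀/V)^(Q_out/(Q_in−Q_out)) = 49.7 × (9.16/7.5438)^(-5.4438) = 17.274 mol.

17.3 mol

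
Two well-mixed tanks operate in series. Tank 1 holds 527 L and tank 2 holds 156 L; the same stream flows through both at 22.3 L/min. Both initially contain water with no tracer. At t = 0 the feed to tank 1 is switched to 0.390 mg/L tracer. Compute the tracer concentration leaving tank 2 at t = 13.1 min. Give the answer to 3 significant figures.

0.0970 mg/L

Each tank obeys Vᵢ dCᵢ/dt = Q(Cᵢ₋₁ − Cᵢ), so τᵢ = Vᵢ/Q.
τ₁ = 527/22.3 = 23.632 min; τ₂ = 156/22.3 = 6.9955 min.
Solving the cascade with C₁(0)=C₂(0)=0 gives C₂(t) = C_in[1 − (τ₁ e^(−t/τ₁) − τ₂ e^(−t/τ₂))/(τ₁ − τ₂)].
At t = 13.1: e^(−t/τ₁) = 0.57446, e^(−t/τ₂) = 0.15372.
C₂ = 0.390·[1 − (23.632·0.57446 − 6.9955·0.15372)/(16.637)] = 0.390·0.24863 = 0.096964 mg/L.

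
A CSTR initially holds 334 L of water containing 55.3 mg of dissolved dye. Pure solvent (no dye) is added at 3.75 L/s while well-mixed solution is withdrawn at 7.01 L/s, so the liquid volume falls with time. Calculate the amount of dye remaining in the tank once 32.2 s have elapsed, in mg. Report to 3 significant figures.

24.6 mg

Let m(t) be the amount of dye. Volume: V(t) = V₀ + (Q_in − Q_out) t = 334 − 3.2600 t; V(32.2) = 229.03 L.
Species balance (pure solvent in): dm/dt = −Q_out · m/V(t).
Separate: dm/m = −Q_out dt/V(t) ⇒ ln(m/m₀) = −(Q_out/(Q_in−Q_out)) ln(V/V₀).
m = m₀ (V₀/V)^(Q_out/(Q_in−Q_out)) = 55.3 × (334/229.03)^(-2.1503) = 24.569 mg.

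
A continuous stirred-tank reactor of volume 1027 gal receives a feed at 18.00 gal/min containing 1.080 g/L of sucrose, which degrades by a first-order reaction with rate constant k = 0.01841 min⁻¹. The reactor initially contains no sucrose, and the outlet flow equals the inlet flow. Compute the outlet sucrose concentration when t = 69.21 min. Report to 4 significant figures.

0.4829 g/L

V dC/dt = Q(C_in − C) − k V C.
dC/dt = (Q/V) C_in − (Q/V + k) C; effective rate a = Q/V + k = 0.0175268 + 0.01841 = 0.0359368 min⁻¹.
C_ss = Q C_in/(Q + kV) = 0.526728 g/L; C(t) = C_ss + (C₀ − C_ss) e^(−a t).
C(69.21) = 0.526728 + (-0.526728)·e^(−0.0359368·69.21) = 0.526728 + (-0.526728)·0.0831437 = 0.482934 g/L.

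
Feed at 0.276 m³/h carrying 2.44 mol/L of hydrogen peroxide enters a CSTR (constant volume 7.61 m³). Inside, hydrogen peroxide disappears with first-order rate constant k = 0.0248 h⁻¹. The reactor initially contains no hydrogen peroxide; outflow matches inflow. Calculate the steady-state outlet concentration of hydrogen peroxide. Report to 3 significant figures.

Accumulation = in − out − consumed: V dC/dt = Q C_in − Q C − k V C.
Steady state (dC/dt = 0): C_ss = Q C_in/(Q + kV) = C_in/(1 + kV/Q).
C_ss = 0.276·2.44/(0.276 + 0.0248·7.61) = 0.67344/0.46473 = 1.4491 mol/L.

1.45 mol/L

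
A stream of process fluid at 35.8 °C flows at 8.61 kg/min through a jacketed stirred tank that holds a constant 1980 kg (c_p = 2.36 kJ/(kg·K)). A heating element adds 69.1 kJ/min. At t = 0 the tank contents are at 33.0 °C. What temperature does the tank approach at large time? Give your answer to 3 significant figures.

Heat balance on the well-mixed liquid: M c_p dT/dt = ṁ c_p (T_in − T) + 69.1.
At steady state dT/dt = 0 ⇒ T_ss = T_in + Q̇/(ṁ c_p) = 35.8 + 69.1/(8.61·2.36) = 39.201 °C.

39.2 °C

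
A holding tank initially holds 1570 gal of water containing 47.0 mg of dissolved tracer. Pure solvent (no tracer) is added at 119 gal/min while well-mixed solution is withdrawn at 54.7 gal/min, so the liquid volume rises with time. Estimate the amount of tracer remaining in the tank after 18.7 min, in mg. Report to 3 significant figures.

29.0 mg

Total volume: dV/dt = Q_in − Q_out = 64.300 gal/min, so V(t) = 1570 + 64.300 t and V(18.7) = 2772.4 gal.
Solute balance: dm/dt = 0 − Q_out C = −Q_out m/V(t).
dm/m = −Q_out dt/(V₀ + 64.300 t); integrating gives ln(m/m₀) = −(Q_out/(Q_in−Q_out)) ln(V/V₀).
m = m₀ (V₀/V)^(Q_out/(Q_in−Q_out)) = 47.0 × (1570/2772.4)^(0.85070) = 28.974 mg.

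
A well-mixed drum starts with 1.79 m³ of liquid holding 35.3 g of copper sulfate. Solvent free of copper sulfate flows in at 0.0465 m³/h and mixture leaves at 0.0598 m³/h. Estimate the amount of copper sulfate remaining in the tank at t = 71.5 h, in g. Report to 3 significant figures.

Total volume: dV/dt = Q_in − Q_out = -0.013300 m³/h, so V(t) = 1.79 − 0.013300 t and V(71.5) = 0.83905 m³.
No copper sulfate enters, so dm/dt = −Q_out · (m/V).
Separate: dm/m = −Q_out dt/V(t) ⇒ ln(m/m₀) = −(Q_out/(Q_in−Q_out)) ln(V/V₀).
m = m₀ (V₀/V)^(Q_out/(Q_in−Q_out)) = 35.3 × (1.79/0.83905)^(-4.4962) = 1.1701 g.

1.17 g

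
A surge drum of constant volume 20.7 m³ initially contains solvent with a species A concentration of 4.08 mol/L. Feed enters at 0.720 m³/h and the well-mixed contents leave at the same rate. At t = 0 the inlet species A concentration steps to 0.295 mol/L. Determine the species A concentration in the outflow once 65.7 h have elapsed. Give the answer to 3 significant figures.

0.680 mol/L

Transient balance on the dissolved component: V dC/dt = Q(C_in − C).
Time constant τ = V/Q = 20.7/0.720 = 28.750 h.
Integrating: C(t) = C_in + (C₀ − C_in) e^(−t/τ).
C(65.7) = 0.295 + (4.08 − 0.295)·e^(−65.7/28.750) = 0.295 + (3.7850)·0.10175 = 0.68013 mol/L.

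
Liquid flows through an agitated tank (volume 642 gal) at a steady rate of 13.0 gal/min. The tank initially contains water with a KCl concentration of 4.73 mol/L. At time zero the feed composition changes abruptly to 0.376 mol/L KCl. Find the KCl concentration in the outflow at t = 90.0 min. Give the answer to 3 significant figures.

Unsteady species balance (constant V, well mixed): V dC/dt = Q(C_in − C).
Time constant τ = V/Q = 642/13.0 = 49.385 min.
C approaches C_in exponentially: C(t) = C_in + (C₀ − C_in) e^(−t/τ).
C(90.0) = 0.376 + (4.73 − 0.376)·e^(−90.0/49.385) = 0.376 + (4.3540)·0.16163 = 1.0797 mol/L.

1.08 mol/L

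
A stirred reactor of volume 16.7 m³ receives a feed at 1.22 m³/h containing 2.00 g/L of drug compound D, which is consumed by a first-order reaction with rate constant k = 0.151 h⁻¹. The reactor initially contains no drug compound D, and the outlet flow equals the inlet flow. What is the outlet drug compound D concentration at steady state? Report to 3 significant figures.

0.652 g/L

V dC/dt = Q(C_in − C) − k V C.
Steady state (dC/dt = 0): C_ss = Q C_in/(Q + kV) = C_in/(1 + kV/Q).
C_ss = 1.22·2.00/(1.22 + 0.151·16.7) = 2.4400/3.7417 = 0.65211 g/L.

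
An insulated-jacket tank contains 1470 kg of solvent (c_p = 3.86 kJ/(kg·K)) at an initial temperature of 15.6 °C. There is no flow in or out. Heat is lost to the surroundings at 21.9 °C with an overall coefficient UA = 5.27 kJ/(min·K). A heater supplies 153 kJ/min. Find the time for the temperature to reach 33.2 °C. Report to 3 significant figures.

M c_p dT/dt = −UA(T − T_amb) + Q̇.
τ = M c_p/UA = 1076.7 min; T_ss = T_amb + Q̇/UA = 21.9 + 153/5.27 = 50.932 °C.
T(t) = T_ss + (T₀ − T_ss)e^(−t/τ); set T = 33.2:
t = −τ ln[(T − T_ss)/(T₀ − T_ss)] = −1076.7 · ln(0.50187) = 742.29 min.

742 min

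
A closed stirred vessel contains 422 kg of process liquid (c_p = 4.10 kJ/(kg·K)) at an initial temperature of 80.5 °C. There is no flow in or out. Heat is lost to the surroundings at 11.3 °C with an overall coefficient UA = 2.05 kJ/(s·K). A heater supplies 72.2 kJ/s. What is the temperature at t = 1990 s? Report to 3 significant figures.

49.7 °C

Lumped-capacitance energy balance: M c_p dT/dt = UA(T_amb − T) + Q̇.
dT/dt = (T_ss − T)/τ with T_ss = T_amb + Q̇/UA = 11.3 + 72.2/2.05 = 46.520 °C, τ = M c_p/UA = 422·4.10/2.05 = 844.00 s.
This is linear first-order; T(t) = T_ss + (T₀ − T_ss) e^(−t/τ).
T(1990) = 46.520 + (33.980)·0.094626 = 49.735 °C.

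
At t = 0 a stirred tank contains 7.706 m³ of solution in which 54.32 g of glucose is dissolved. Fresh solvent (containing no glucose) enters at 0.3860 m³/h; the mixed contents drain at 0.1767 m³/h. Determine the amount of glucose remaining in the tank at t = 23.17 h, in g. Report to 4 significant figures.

35.97 g

Total volume: dV/dt = Q_in − Q_out = 0.209300 m³/h, so V(t) = 7.706 + 0.209300 t and V(23.17) = 12.5555 m³.
No glucose enters, so dm/dt = −Q_out · (m/V).
Separate: dm/m = −Q_out dt/V(t) ⇒ ln(m/m₀) = −(Q_out/(Q_in−Q_out)) ln(V/V₀).
m = m₀ (V₀/V)^(Q_out/(Q_in−Q_out)) = 54.32 × (7.706/12.5555)^(0.844243) = 35.9730 g.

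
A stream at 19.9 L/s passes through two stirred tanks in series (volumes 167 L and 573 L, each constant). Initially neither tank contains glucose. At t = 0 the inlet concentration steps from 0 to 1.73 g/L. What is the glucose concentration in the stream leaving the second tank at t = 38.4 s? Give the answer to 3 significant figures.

1.09 g/L

Each tank obeys Vᵢ dCᵢ/dt = Q(Cᵢ₋₁ − Cᵢ), so τᵢ = Vᵢ/Q.
τ₁ = 167/19.9 = 8.3920 s; τ₂ = 573/19.9 = 28.794 s.
Tank 1: C₁ = C_in(1 − e^(−t/τ₁)). Tank 2 (τ₁ ≠ τ₂): C₂ = C_in[1 − (τ₁ e^(−t/τ₁) − τ₂ e^(−t/τ₂))/(τ₁ − τ₂)].
At t = 38.4: e^(−t/τ₁) = 0.010298, e^(−t/τ₂) = 0.26352.
C₂ = 1.73·[1 − (8.3920·0.010298 − 28.794·0.26352)/(-20.402)] = 1.73·0.63232 = 1.0939 g/L.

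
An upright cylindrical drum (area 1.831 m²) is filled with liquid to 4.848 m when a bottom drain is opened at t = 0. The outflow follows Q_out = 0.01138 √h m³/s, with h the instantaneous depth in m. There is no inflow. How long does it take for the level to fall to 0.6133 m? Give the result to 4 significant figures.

456.5 s

Volume balance on the tank: A dh/dt = −0.01138 √h.
This is separable: 2 d(√h)/dt = −0.01138/A, so √h = √h₀ − (0.01138/(2A)) t.
t = 2A(√h₀ − √h)/0.01138 = 2·1.831·(√4.848 − √0.6133)/0.01138
  = 3.66200 × (2.20182 − 0.783135) / 0.01138 = 456.522 s.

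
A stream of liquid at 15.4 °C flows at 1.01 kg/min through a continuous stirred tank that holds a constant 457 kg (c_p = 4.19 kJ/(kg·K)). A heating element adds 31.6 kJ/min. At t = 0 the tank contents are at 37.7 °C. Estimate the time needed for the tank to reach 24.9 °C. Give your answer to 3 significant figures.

First-law balance (no shaft work): M c_p dT/dt = ṁ c_p (T_in − T) + 31.6.
τ = M/ṁ = 452.48 min; T_ss = T_in + Q̇/(ṁ c_p) = 22.867 °C.
T(t) = T_ss + (T₀ − T_ss) e^(−t/τ). Set T = 24.9:
e^(−t/τ) = (24.9 − 22.867)/(37.7 − 22.867) = 0.13705
t = −452.48 · ln(0.13705) = 899.24 min.

899 min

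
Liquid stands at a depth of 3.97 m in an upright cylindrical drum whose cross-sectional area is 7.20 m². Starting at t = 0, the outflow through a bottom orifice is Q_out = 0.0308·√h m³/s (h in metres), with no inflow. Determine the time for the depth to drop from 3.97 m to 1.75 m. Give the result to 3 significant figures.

313 s

A dh/dt = −Q_out = −0.0308 √h.
∫ h^(−1/2) dh = −(0.0308/A) ∫ dt, giving 2√h = 2√h₀ − (0.0308/A) t.
t = 2A(√h₀ − √h)/0.0308 = 2·7.20·(√3.97 − √1.75)/0.0308
  = 14.400 × (1.9925 − 1.3229) / 0.0308 = 313.06 s.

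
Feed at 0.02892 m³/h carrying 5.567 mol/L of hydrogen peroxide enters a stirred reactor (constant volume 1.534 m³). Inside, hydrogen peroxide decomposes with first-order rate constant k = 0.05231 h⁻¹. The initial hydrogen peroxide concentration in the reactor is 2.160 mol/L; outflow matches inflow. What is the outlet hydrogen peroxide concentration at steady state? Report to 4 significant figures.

V dC/dt = Q(C_in − C) − k V C.
Steady state (dC/dt = 0): C_ss = Q C_in/(Q + kV) = C_in/(1 + kV/Q).
C_ss = 0.02892·5.567/(0.02892 + 0.05231·1.534) = 0.160998/0.109164 = 1.47483 mol/L.

1.475 mol/L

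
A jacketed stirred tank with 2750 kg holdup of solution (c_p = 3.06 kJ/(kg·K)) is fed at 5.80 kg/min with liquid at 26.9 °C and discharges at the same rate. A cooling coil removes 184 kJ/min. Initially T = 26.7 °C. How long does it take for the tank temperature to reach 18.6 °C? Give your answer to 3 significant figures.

Unsteady energy balance on the tank contents: M c_p dT/dt = ṁ c_p (T_in − T) − 184.
τ = M/ṁ = 474.14 min; T_ss = T_in − Q̇/(ṁ c_p) = 16.533 °C.
T(t) = T_ss + (T₀ − T_ss) e^(−t/τ). Set T = 18.6:
e^(−t/τ) = (18.6 − 16.533)/(26.7 − 16.533) = 0.20333
t = −474.14 · ln(0.20333) = 755.26 min.

755 min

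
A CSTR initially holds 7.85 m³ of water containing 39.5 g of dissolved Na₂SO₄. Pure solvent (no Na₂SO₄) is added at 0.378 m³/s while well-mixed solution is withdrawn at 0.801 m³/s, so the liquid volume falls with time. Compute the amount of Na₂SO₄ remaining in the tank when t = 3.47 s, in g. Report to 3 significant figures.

Total volume: dV/dt = Q_in − Q_out = -0.42300 m³/s, so V(t) = 7.85 − 0.42300 t and V(3.47) = 6.3822 m³.
Solute balance: dm/dt = 0 − Q_out C = −Q_out m/V(t).
dm/m = −Q_out dt/(V₀ − 0.42300 t); integrating gives ln(m/m₀) = −(Q_out/(Q_in−Q_out)) ln(V/V₀).
m = m₀ (V₀/V)^(Q_out/(Q_in−Q_out)) = 39.5 × (7.85/6.3822)^(-1.8936) = 26.691 g.

26.7 g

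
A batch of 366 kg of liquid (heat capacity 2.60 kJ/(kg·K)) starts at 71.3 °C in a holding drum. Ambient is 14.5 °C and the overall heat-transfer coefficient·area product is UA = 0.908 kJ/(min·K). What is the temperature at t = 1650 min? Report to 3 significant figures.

26.3 °C

M c_p dT/dt = −UA(T − T_amb).
dT/dt = (T_ss − T)/τ with T_ss = T_amb = 14.500 °C, τ = M c_p/UA = 366·2.60/0.908 = 1048.0 min.
Integrating: T(t) = T_ss + (T₀ − T_ss) e^(−t/τ).
T(1650) = 14.500 + (56.800)·0.20713 = 26.265 °C.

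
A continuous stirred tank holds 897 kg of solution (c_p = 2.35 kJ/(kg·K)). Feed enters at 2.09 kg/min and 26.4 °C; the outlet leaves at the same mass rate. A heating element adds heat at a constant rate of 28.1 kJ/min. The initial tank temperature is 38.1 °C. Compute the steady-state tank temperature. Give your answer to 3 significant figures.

Heat balance on the well-mixed liquid: M c_p dT/dt = ṁ c_p (T_in − T) + 28.1.
At steady state dT/dt = 0 ⇒ T_ss = T_in + Q̇/(ṁ c_p) = 26.4 + 28.1/(2.09·2.35) = 32.121 °C.

32.1 °C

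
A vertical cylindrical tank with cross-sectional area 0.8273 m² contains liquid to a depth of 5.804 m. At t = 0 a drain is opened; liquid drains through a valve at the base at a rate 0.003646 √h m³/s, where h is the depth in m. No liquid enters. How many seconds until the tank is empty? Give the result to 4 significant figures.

With no inflow, A dh/dt = −0.003646 √h.
∫ h^(−1/2) dh = −(0.003646/A) ∫ dt, giving 2√h = 2√h₀ − (0.003646/A) t.
Tank is empty when √h = 0: t_empty = 2A√h₀/0.003646.
t_empty = 2·0.8273·√5.804/0.003646 = 1.65460·2.40915/0.003646 = 1093.30 s.

1093 s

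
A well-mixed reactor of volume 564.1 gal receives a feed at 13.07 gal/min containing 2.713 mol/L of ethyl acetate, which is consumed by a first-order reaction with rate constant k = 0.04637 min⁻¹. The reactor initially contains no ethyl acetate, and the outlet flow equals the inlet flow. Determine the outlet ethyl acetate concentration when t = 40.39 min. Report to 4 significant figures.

0.8494 mol/L

Species balance: V dC/dt = Q C_in − Q C − k V C.
dC/dt = (Q/V) C_in − (Q/V + k) C; effective rate a = Q/V + k = 0.0231697 + 0.04637 = 0.0695397 min⁻¹.
C_ss = Q C_in/(Q + kV) = 0.903934 mol/L; C(t) = C_ss + (C₀ − C_ss) e^(−a t).
C(40.39) = 0.903934 + (-0.903934)·e^(−0.0695397·40.39) = 0.903934 + (-0.903934)·0.0602829 = 0.849442 mol/L.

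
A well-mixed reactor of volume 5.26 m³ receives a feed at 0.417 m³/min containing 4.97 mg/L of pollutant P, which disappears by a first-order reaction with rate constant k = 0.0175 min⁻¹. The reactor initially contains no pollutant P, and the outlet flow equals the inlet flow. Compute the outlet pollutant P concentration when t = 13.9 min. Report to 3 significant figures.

3.01 mg/L

V dC/dt = Q(C_in − C) − k V C.
This is linear with rate a = Q/V + k = 0.096778 min⁻¹.
C_ss = Q C_in/(Q + kV) = 4.0713 mg/L; C(t) = C_ss + (C₀ − C_ss) e^(−a t).
C(13.9) = 4.0713 + (-4.0713)·e^(−0.096778·13.9) = 4.0713 + (-4.0713)·0.26049 = 3.0108 mg/L.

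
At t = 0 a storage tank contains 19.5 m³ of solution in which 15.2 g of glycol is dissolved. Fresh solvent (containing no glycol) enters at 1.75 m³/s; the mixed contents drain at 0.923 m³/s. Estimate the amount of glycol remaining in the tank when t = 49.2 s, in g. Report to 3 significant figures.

Let m(t) be the amount of glycol. Volume: V(t) = V₀ + (Q_in − Q_out) t = 19.5 + 0.82700 t; V(49.2) = 60.188 m³.
Species balance (pure solvent in): dm/dt = −Q_out · m/V(t).
dm/m = −Q_out dt/(V₀ + 0.82700 t); integrating gives ln(m/m₀) = −(Q_out/(Q_in−Q_out)) ln(V/V₀).
m = m₀ (V₀/V)^(Q_out/(Q_in−Q_out)) = 15.2 × (19.5/60.188)^(1.1161) = 4.3206 g.

4.32 g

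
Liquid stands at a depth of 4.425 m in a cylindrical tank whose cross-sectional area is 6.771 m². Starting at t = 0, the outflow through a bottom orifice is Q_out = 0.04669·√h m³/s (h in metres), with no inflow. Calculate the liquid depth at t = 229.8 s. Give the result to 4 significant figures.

1.719 m

Accumulation of liquid (constant cross-section A): A dh/dt = −0.04669 √h.
Separate and integrate: 2(√h − √h₀) = −(0.04669/A) t.
√h = √4.425 − 0.04669·229.8/(2·6.771) = 2.10357 − 0.792303 = 1.31127.
h = 1.31127² = 1.71942 m.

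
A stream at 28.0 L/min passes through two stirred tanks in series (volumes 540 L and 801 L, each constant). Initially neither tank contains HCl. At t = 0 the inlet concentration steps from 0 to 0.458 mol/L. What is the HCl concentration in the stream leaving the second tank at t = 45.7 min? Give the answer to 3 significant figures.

0.262 mol/L

Each tank obeys Vᵢ dCᵢ/dt = Q(Cᵢ₋₁ − Cᵢ), so τᵢ = Vᵢ/Q.
τ₁ = 540/28.0 = 19.286 min; τ₂ = 801/28.0 = 28.607 min.
Solving the cascade with C₁(0)=C₂(0)=0 gives C₂(t) = C_in[1 − (τ₁ e^(−t/τ₁) − τ₂ e^(−t/τ₂))/(τ₁ − τ₂)].
At t = 45.7: e^(−t/τ₁) = 0.093515, e^(−t/τ₂) = 0.20240.
C₂ = 0.458·[1 − (19.286·0.093515 − 28.607·0.20240)/(-9.3214)] = 0.458·0.57232 = 0.26212 mol/L.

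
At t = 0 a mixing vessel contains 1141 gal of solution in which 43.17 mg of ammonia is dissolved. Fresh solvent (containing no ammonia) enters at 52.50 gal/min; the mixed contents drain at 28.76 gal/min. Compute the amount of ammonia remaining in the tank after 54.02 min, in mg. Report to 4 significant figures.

Total volume: dV/dt = Q_in − Q_out = 23.7400 gal/min, so V(t) = 1141 + 23.7400 t and V(54.02) = 2423.43 gal.
No ammonia enters, so dm/dt = −Q_out · (m/V).
Separate: dm/m = −Q_out dt/V(t) ⇒ ln(m/m₀) = −(Q_out/(Q_in−Q_out)) ln(V/V₀).
m = m₀ (V₀/V)^(Q_out/(Q_in−Q_out)) = 43.17 × (1141/2423.43)^(1.21146) = 17.3324 mg.

17.33 mg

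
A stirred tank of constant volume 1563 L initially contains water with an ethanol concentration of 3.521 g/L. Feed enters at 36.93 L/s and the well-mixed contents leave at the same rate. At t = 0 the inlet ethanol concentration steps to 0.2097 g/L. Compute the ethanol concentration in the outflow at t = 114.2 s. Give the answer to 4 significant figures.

Accumulation = in − out for the solute gives V dC/dt = Q(C_in − C).
Time constant τ = V/Q = 1563/36.93 = 42.3233 s.
This is linear first-order; C(t) = C_in + (C₀ − C_in) e^(−t/τ).
C(114.2) = 0.2097 + (3.521 − 0.2097)·e^(−114.2/42.3233) = 0.2097 + (3.31130)·0.0673214 = 0.432622 g/L.

0.4326 g/L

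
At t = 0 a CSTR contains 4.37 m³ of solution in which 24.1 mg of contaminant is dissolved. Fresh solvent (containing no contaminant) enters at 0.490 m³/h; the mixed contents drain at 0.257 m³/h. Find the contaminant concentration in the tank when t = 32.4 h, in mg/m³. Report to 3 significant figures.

0.669 mg/m³

Let m(t) be the amount of contaminant. Volume: V(t) = V₀ + (Q_in − Q_out) t = 4.37 + 0.23300 t; V(32.4) = 11.919 m³.
Solute balance: dm/dt = 0 − Q_out C = −Q_out m/V(t).
Separate: dm/m = −Q_out dt/V(t) ⇒ ln(m/m₀) = −(Q_out/(Q_in−Q_out)) ln(V/V₀).
m = m₀ (V₀/V)^(Q_out/(Q_in−Q_out)) = 24.1 × (4.37/11.919)^(1.1030) = 7.9683 mg.
C = m/V = 7.9683/11.919 = 0.66853 mg/m³.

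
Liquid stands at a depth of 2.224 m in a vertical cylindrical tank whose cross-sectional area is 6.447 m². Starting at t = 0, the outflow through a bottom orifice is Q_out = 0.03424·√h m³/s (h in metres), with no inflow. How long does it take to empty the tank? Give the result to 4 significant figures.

561.6 s

A dh/dt = −Q_out = −0.03424 √h.
∫ h^(−1/2) dh = −(0.03424/A) ∫ dt, giving 2√h = 2√h₀ − (0.03424/A) t.
Tank is empty when √h = 0: t_empty = 2A√h₀/0.03424.
t_empty = 2·6.447·√2.224/0.03424 = 12.8940·1.49131/0.03424 = 561.593 s.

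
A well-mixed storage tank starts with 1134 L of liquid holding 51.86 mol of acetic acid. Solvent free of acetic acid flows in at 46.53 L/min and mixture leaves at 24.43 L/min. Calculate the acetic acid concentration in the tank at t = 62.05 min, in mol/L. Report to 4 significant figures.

0.008618 mol/L

Let m(t) be the amount of acetic acid. Volume: V(t) = V₀ + (Q_in − Q_out) t = 1134 + 22.1000 t; V(62.05) = 2505.31 L.
Species balance (pure solvent in): dm/dt = −Q_out · m/V(t).
Separate: dm/m = −Q_out dt/V(t) ⇒ ln(m/m₀) = −(Q_out/(Q_in−Q_out)) ln(V/V₀).
m = m₀ (V₀/V)^(Q_out/(Q_in−Q_out)) = 51.86 × (1134/2505.31)^(1.10543) = 21.5919 mol.
C = m/V = 21.5919/2505.31 = 0.00861847 mol/L.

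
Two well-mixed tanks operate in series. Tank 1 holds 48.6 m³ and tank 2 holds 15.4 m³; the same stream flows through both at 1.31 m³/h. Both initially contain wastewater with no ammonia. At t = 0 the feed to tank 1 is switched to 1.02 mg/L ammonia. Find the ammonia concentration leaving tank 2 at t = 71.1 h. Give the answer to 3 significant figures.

0.801 mg/L

Species balance on tank i: dCᵢ/dt = (Cᵢ₋₁ − Cᵢ)/τᵢ with τᵢ = Vᵢ/Q.
τ₁ = 48.6/1.31 = 37.099 h; τ₂ = 15.4/1.31 = 11.756 h.
Solving the cascade with C₁(0)=C₂(0)=0 gives C₂(t) = C_in[1 − (τ₁ e^(−t/τ₁) − τ₂ e^(−t/τ₂))/(τ₁ − τ₂)].
At t = 71.1: e^(−t/τ₁) = 0.14712, e^(−t/τ₂) = 0.0023623.
C₂ = 1.02·[1 − (37.099·0.14712 − 11.756·0.0023623)/(25.344)] = 1.02·0.78573 = 0.80144 mg/L.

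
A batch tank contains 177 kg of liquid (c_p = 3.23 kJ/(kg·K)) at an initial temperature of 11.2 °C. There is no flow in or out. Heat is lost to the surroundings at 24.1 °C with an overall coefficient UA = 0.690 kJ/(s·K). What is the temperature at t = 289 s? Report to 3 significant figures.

15.0 °C

M c_p dT/dt = −UA(T − T_amb).
dT/dt = (T_ss − T)/τ with T_ss = T_amb = 24.100 °C, τ = M c_p/UA = 177·3.23/0.690 = 828.57 s.
T approaches T_ss exponentially: T(t) = T_ss + (T₀ − T_ss) e^(−t/τ).
T(289) = 24.100 + (-12.900)·0.70554 = 14.999 °C.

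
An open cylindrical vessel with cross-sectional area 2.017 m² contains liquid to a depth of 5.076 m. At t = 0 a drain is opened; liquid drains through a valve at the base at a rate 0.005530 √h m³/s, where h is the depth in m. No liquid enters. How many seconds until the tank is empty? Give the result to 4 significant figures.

A dh/dt = −Q_out = −0.005530 √h.
∫ h^(−1/2) dh = −(0.005530/A) ∫ dt, giving 2√h = 2√h₀ − (0.005530/A) t.
Set h = 0: 2√h₀ = (0.005530/A) t_empty ⇒ t_empty = 2A√h₀/0.005530.
t_empty = 2·2.017·√5.076/0.005530 = 4.03400·2.25300/0.005530 = 1643.51 s.

1644 s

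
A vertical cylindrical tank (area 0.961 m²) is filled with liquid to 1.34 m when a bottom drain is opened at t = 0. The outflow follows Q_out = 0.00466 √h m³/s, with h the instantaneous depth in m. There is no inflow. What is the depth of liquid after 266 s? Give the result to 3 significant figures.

Mass balance (ρ constant): A dh/dt = −0.00466 √h.
This is separable: 2 d(√h)/dt = −0.00466/A, so √h = √h₀ − (0.00466/(2A)) t.
√h = √1.34 − 0.00466·266/(2·0.961) = 1.1576 − 0.64493 = 0.51265.
h = 0.51265² = 0.26281 m.

0.263 m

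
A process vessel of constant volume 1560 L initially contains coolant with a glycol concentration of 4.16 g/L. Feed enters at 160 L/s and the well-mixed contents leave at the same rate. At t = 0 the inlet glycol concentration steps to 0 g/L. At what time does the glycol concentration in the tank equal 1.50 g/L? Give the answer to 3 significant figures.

Species balance on the tank: V dC/dt = Q(C_in − C), so τ = V/Q = 9.7500 s.
C(t) = C_in + (C₀ − C_in) e^(−t/τ). Set C = 1.50 and solve for t:
e^(−t/τ) = (C − C_in)/(C₀ − C_in) = (1.50 − 0)/(4.16 − 0) = 0.36058
t = −τ ln(…) = 9.7500 × 1.0200 = 9.9455 s.

9.95 s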